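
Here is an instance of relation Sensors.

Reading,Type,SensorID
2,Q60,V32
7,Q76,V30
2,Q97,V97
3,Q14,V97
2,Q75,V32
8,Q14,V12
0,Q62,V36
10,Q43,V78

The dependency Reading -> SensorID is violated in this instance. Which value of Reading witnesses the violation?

Reading=2: 3 rows → SensorID takes values {V32, V97} — violation
Reading=7: 1 row → SensorID = V30 ✓
Reading=3: 1 row → SensorID = V97 ✓
Reading=8: 1 row → SensorID = V12 ✓
Reading=0: 1 row → SensorID = V36 ✓
Reading=10: 1 row → SensorID = V78 ✓
The only Reading value with inconsistent SensorID is Reading=2.

2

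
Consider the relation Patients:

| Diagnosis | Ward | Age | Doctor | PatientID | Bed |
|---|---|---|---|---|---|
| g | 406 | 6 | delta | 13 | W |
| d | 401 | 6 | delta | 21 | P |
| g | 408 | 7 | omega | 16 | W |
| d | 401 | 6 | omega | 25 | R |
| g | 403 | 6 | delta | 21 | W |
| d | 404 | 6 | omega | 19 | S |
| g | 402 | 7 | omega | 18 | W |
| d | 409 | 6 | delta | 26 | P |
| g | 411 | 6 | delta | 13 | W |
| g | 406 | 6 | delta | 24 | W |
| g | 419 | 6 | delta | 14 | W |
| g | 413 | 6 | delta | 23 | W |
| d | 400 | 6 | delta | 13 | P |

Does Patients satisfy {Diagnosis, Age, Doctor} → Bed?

No

(Diagnosis=g, Age=6, Doctor=delta): 6 rows → Bed = W, W, W, W, W, W ✓
(Diagnosis=d, Age=6, Doctor=delta): 3 rows → Bed = P, P, P ✓
(Diagnosis=g, Age=7, Doctor=omega): 2 rows → Bed = W, W ✓
(Diagnosis=d, Age=6, Doctor=omega): 2 rows → Bed takes values {R, S} — violation
Two rows agree on {Diagnosis, Age, Doctor} but differ on Bed, so {Diagnosis, Age, Doctor} → Bed does not hold.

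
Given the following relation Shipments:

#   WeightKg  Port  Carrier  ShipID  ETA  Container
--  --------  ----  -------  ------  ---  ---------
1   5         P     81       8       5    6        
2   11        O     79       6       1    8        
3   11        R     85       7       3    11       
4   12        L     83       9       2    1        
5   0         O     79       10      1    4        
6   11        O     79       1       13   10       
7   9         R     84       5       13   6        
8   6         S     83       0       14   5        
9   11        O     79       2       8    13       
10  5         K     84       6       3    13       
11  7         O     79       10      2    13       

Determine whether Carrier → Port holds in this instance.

Carrier=81: row 1 → Port = P ✓
Carrier=79: rows 2, 5, 6, 9, 11 → Port = O, O, O, O, O ✓
Carrier=85: row 3 → Port = R ✓
Carrier=83: rows 4, 8 → Port takes values {L, S} — violation
Carrier=84: rows 7, 10 → Port takes values {R, K} — violation
Two rows agree on Carrier but differ on Port, so Carrier → Port does not hold.

No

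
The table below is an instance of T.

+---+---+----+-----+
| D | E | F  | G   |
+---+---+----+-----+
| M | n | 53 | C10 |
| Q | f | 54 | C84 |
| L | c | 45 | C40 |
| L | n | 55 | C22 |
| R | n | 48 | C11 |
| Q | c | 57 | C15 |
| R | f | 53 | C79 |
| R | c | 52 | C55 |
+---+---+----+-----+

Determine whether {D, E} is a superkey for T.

Yes

All 8 rows have distinct {D, E} values, so {D, E} → (all attributes) holds and {D, E} is a superkey.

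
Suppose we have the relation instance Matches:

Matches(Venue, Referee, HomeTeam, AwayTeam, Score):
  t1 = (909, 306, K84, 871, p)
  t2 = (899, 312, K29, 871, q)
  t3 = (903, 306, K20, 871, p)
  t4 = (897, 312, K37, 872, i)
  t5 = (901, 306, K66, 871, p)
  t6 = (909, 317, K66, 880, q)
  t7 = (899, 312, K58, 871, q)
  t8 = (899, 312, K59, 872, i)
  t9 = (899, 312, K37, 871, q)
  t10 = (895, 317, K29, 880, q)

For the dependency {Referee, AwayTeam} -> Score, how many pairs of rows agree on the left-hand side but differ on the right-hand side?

(Referee=306, AwayTeam=871): all 3 rows agree on Score — 0 pairs.
(Referee=312, AwayTeam=871): all 3 rows agree on Score — 0 pairs.
(Referee=312, AwayTeam=872): all 2 rows agree on Score — 0 pairs.
(Referee=317, AwayTeam=880): all 2 rows agree on Score — 0 pairs.

0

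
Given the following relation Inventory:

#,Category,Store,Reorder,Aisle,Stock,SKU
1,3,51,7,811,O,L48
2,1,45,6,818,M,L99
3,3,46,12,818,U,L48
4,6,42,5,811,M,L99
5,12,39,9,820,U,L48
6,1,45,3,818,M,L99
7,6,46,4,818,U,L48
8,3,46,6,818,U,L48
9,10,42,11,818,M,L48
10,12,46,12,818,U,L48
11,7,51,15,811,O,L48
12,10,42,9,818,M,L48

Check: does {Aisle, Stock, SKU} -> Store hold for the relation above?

(Aisle=811, Stock=O, SKU=L48): rows 1, 11 → Store = 51, 51 ✓
(Aisle=818, Stock=M, SKU=L99): rows 2, 6 → Store = 45, 45 ✓
(Aisle=818, Stock=U, SKU=L48): rows 3, 7, 8, 10 → Store = 46, 46, 46, 46 ✓
(Aisle=811, Stock=M, SKU=L99): row 4 → Store = 42 ✓
(Aisle=820, Stock=U, SKU=L48): row 5 → Store = 39 ✓
(Aisle=818, Stock=M, SKU=L48): rows 9, 12 → Store = 42, 42 ✓
Every {Aisle, Stock, SKU} value is associated with a single Store value, so {Aisle, Stock, SKU} -> Store holds.

Yes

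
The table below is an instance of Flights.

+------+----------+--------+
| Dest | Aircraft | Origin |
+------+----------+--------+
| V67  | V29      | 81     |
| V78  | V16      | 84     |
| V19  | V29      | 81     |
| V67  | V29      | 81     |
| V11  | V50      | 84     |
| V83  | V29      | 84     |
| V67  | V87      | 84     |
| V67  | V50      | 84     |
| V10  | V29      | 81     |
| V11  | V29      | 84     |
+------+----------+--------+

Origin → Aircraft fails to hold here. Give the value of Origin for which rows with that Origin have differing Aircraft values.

84

Origin=81: 4 rows → Aircraft = V29, V29, V29, V29 ✓
Origin=84: 6 rows → Aircraft takes values {V16, V50, V29, V87} — violation
The only Origin value with inconsistent Aircraft is Origin=84.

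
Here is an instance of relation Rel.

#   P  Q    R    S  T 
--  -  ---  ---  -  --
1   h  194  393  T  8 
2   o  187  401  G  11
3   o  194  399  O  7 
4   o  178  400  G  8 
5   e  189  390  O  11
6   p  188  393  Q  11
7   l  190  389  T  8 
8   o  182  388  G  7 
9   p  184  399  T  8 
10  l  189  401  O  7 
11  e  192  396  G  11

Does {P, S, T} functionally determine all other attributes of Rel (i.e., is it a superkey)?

All 11 rows have distinct {P, S, T} values, so {P, S, T} → (all attributes) holds and {P, S, T} is a superkey.

Yes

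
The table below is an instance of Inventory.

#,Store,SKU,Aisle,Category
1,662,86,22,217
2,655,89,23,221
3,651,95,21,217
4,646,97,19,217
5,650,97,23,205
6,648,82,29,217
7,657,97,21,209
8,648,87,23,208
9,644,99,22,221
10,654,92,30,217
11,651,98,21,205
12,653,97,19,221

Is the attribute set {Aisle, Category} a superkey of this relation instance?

Yes

All 12 rows have distinct {Aisle, Category} values, so {Aisle, Category} → (all attributes) holds and {Aisle, Category} is a superkey.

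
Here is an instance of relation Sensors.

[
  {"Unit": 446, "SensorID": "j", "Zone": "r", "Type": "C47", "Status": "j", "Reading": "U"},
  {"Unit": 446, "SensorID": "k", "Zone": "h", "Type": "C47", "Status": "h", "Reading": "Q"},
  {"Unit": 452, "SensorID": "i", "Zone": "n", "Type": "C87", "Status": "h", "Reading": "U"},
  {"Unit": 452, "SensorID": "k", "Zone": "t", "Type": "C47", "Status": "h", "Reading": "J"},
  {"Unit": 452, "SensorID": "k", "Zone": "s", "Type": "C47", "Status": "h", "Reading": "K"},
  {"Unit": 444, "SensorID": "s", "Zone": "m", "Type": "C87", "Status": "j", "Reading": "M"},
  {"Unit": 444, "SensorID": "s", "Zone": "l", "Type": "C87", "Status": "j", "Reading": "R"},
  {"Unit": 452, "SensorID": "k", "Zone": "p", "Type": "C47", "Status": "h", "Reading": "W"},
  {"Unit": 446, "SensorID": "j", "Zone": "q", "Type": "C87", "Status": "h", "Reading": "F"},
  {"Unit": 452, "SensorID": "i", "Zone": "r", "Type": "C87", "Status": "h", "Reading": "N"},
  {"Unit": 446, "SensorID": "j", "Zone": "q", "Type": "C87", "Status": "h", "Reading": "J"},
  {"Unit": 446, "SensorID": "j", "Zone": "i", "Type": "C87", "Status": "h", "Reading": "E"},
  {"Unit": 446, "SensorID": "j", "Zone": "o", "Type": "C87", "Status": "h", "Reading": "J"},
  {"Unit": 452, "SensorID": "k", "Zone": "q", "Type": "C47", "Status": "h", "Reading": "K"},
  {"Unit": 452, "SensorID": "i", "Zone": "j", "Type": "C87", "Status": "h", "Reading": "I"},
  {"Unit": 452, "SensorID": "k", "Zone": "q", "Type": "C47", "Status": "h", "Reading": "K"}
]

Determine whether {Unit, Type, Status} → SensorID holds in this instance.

Yes

(Unit=446, Type=C47, Status=j): 1 row → SensorID = j ✓
(Unit=446, Type=C47, Status=h): 1 row → SensorID = k ✓
(Unit=452, Type=C87, Status=h): 3 rows → SensorID = i, i, i ✓
(Unit=452, Type=C47, Status=h): 5 rows → SensorID = k, k, k, k, k ✓
(Unit=444, Type=C87, Status=j): 2 rows → SensorID = s, s ✓
(Unit=446, Type=C87, Status=h): 4 rows → SensorID = j, j, j, j ✓
Every {Unit, Type, Status} value is associated with a single SensorID value, so {Unit, Type, Status} → SensorID holds.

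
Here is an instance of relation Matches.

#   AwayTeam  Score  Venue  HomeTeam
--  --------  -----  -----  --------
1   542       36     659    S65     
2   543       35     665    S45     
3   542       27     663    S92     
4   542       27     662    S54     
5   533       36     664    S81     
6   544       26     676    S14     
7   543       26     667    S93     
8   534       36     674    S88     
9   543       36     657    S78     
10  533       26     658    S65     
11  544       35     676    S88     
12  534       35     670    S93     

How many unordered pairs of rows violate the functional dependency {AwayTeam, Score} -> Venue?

1

(AwayTeam=542, Score=27): violating pairs (3,4) — 1 pair.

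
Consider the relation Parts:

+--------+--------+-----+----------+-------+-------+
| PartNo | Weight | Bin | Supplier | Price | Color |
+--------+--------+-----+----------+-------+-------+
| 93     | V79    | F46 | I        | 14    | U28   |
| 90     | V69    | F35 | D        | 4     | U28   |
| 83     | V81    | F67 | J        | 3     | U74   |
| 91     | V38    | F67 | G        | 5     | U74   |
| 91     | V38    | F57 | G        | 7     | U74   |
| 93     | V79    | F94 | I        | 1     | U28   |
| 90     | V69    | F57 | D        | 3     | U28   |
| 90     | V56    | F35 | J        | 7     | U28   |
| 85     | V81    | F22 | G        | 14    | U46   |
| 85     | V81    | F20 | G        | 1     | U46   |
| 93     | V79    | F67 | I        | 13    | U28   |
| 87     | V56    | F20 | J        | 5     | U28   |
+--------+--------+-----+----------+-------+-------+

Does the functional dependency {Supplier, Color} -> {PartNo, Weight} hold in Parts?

(Supplier=I, Color=U28): 3 rows → {PartNo,Weight} = (93, V79), (93, V79), (93, V79) ✓
(Supplier=D, Color=U28): 2 rows → {PartNo,Weight} = (90, V69), (90, V69) ✓
(Supplier=J, Color=U74): 1 row → {PartNo,Weight} = (83, V81) ✓
(Supplier=G, Color=U74): 2 rows → {PartNo,Weight} = (91, V38), (91, V38) ✓
(Supplier=J, Color=U28): 2 rows → {PartNo,Weight} takes values {(90, V56), (87, V56)} — violation
(Supplier=G, Color=U46): 2 rows → {PartNo,Weight} = (85, V81), (85, V81) ✓
Two rows agree on {Supplier, Color} but differ on {PartNo, Weight}, so {Supplier, Color} -> {PartNo, Weight} does not hold.

No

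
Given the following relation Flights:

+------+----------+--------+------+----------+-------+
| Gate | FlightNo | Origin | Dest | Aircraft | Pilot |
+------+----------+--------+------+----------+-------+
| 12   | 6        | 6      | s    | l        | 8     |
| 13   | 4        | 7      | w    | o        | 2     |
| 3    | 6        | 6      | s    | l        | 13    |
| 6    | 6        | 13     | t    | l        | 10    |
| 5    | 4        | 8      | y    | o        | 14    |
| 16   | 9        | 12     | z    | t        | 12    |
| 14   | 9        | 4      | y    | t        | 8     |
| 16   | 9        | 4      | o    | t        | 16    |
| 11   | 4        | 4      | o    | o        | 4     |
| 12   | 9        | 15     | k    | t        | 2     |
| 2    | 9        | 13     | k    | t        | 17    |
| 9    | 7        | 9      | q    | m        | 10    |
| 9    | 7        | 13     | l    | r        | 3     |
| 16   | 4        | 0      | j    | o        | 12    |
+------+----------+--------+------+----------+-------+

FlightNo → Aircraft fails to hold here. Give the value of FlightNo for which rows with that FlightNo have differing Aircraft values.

7

FlightNo=6: 3 rows → Aircraft = l, l, l ✓
FlightNo=4: 4 rows → Aircraft = o, o, o, o ✓
FlightNo=9: 5 rows → Aircraft = t, t, t, t, t ✓
FlightNo=7: 2 rows → Aircraft takes values {m, r} — violation
The only FlightNo value with inconsistent Aircraft is FlightNo=7.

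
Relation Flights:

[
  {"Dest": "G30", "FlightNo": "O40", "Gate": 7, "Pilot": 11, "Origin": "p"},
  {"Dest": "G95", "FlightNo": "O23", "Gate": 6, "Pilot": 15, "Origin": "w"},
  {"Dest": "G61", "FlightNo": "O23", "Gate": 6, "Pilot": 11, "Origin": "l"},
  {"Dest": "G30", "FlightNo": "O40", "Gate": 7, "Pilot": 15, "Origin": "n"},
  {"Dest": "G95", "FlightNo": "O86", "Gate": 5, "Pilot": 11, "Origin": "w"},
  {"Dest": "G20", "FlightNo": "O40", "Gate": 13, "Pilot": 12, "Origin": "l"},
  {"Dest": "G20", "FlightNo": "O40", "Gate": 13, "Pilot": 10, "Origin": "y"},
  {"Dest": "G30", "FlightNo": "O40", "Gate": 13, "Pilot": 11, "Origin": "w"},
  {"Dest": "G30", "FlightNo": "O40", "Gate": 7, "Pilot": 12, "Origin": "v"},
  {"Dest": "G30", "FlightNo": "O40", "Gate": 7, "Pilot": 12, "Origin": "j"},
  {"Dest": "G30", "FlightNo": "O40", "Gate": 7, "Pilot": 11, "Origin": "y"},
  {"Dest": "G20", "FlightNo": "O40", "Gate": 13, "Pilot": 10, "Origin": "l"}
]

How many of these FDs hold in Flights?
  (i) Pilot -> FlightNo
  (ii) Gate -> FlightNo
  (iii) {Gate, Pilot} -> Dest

2

(i) Pilot -> FlightNo: Pilot=11: 5 rows → FlightNo takes values {O40, O23, O86} — violation; Pilot=15: 2 rows → FlightNo takes values {O23, O40} — violation — fails.
(ii) Gate -> FlightNo: every LHS value maps to a single RHS value — holds.
(iii) {Gate, Pilot} -> Dest: every LHS value maps to a single RHS value — holds.
2 of the 3 dependencies hold.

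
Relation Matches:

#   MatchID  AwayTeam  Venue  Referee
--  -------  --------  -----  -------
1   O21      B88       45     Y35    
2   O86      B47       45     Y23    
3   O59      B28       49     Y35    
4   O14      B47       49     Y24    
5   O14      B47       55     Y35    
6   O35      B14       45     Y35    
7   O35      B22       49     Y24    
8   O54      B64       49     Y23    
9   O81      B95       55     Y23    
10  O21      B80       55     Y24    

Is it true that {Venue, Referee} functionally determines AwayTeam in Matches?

(Venue=45, Referee=Y35): rows 1, 6 → AwayTeam takes values {B88, B14} — violation
(Venue=45, Referee=Y23): row 2 → AwayTeam = B47 ✓
(Venue=49, Referee=Y35): row 3 → AwayTeam = B28 ✓
(Venue=49, Referee=Y24): rows 4, 7 → AwayTeam takes values {B47, B22} — violation
(Venue=55, Referee=Y35): row 5 → AwayTeam = B47 ✓
(Venue=49, Referee=Y23): row 8 → AwayTeam = B64 ✓
(Venue=55, Referee=Y23): row 9 → AwayTeam = B95 ✓
(Venue=55, Referee=Y24): row 10 → AwayTeam = B80 ✓
Two rows agree on {Venue, Referee} but differ on AwayTeam, so {Venue, Referee} → AwayTeam does not hold.

No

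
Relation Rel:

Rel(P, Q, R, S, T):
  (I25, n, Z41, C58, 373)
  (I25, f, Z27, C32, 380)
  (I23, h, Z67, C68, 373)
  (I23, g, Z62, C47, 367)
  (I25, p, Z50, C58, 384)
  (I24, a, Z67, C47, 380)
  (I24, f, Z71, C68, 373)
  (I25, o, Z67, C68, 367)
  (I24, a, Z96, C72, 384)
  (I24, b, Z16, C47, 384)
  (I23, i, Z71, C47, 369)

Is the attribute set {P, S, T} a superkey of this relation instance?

Yes

All 11 rows have distinct {P, S, T} values, so {P, S, T} → (all attributes) holds and {P, S, T} is a superkey.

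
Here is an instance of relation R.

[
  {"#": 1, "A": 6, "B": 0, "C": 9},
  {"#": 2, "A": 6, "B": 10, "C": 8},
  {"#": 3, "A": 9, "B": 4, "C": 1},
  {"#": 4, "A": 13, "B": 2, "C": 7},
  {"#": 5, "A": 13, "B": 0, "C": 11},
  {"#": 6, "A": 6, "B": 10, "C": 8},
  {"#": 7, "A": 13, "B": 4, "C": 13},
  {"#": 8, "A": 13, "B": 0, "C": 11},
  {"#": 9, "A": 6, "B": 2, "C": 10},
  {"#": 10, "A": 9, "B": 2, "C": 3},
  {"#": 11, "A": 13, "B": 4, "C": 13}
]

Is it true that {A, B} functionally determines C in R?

Yes

(A=6, B=0): row 1 → C = 9 ✓
(A=6, B=10): rows 2, 6 → C = 8, 8 ✓
(A=9, B=4): row 3 → C = 1 ✓
(A=13, B=2): row 4 → C = 7 ✓
(A=13, B=0): rows 5, 8 → C = 11, 11 ✓
(A=13, B=4): rows 7, 11 → C = 13, 13 ✓
(A=6, B=2): row 9 → C = 10 ✓
(A=9, B=2): row 10 → C = 3 ✓
Every {A, B} value is associated with a single C value, so {A, B} → C holds.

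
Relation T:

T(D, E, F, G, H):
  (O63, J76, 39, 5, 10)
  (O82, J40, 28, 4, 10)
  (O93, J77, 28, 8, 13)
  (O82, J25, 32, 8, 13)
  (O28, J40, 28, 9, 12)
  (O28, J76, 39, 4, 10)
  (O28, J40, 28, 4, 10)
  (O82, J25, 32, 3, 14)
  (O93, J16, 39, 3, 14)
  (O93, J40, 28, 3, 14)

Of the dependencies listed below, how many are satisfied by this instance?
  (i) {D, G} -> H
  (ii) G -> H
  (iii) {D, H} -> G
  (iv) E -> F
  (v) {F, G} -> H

5

(i) {D, G} -> H: every LHS value maps to a single RHS value — holds.
(ii) G -> H: every LHS value maps to a single RHS value — holds.
(iii) {D, H} -> G: every LHS value maps to a single RHS value — holds.
(iv) E -> F: every LHS value maps to a single RHS value — holds.
(v) {F, G} -> H: every LHS value maps to a single RHS value — holds.
5 of the 5 dependencies hold.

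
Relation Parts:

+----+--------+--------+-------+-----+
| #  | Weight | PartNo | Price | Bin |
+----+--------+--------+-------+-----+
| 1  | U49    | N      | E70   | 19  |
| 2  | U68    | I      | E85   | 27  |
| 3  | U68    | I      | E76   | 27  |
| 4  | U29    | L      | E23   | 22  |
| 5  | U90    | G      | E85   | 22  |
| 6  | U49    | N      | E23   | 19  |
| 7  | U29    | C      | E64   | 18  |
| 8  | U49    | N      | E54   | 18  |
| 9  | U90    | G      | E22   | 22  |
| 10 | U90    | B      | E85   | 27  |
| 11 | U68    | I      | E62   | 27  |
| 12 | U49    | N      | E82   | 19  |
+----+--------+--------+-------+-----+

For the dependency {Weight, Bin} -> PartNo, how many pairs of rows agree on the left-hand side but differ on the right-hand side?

0

(Weight=U49, Bin=19): all 3 rows agree on PartNo — 0 pairs.
(Weight=U68, Bin=27): all 3 rows agree on PartNo — 0 pairs.
(Weight=U90, Bin=22): all 2 rows agree on PartNo — 0 pairs.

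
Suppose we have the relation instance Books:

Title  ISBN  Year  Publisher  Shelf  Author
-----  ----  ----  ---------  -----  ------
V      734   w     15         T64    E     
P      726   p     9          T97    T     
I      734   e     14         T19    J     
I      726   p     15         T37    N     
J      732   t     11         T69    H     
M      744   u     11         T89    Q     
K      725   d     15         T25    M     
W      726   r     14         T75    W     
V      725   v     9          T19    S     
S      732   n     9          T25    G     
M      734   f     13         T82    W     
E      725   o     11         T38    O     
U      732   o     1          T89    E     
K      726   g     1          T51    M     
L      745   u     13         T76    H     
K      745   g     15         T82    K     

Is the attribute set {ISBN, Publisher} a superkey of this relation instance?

All 16 rows have distinct {ISBN, Publisher} values, so {ISBN, Publisher} → (all attributes) holds and {ISBN, Publisher} is a superkey.

Yes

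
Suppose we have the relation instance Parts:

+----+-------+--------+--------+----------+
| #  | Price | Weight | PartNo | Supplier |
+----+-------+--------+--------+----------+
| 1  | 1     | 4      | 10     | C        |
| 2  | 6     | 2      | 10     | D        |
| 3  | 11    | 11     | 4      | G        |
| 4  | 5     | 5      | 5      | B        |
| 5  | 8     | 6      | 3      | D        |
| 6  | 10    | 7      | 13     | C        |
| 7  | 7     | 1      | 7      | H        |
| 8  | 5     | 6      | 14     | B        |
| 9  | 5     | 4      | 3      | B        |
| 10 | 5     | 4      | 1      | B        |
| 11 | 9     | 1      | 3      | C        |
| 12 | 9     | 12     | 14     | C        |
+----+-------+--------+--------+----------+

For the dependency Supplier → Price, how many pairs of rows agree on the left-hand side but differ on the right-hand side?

Supplier=C: violating pairs (1,6), (1,11), (1,12), (6,11), (6,12) — 5 pairs.
Supplier=D: violating pairs (2,5) — 1 pair.
Supplier=B: all 4 rows agree on Price — 0 pairs.

6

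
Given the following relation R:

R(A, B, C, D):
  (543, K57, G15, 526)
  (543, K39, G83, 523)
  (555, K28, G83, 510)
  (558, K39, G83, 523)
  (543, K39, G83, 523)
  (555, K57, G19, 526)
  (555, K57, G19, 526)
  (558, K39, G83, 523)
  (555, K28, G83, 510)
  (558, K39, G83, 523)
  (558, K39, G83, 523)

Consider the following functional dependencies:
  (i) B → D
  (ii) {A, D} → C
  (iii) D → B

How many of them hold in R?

(i) B → D: every LHS value maps to a single RHS value — holds.
(ii) {A, D} → C: every LHS value maps to a single RHS value — holds.
(iii) D → B: every LHS value maps to a single RHS value — holds.
3 of the 3 dependencies hold.

3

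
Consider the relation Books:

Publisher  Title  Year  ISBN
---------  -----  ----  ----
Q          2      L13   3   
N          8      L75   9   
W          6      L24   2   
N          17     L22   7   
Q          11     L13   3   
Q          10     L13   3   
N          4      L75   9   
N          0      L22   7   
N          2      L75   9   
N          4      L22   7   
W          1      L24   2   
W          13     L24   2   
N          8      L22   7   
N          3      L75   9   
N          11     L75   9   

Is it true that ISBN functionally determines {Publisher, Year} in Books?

ISBN=3: 3 rows → {Publisher,Year} = (Q, L13), (Q, L13), (Q, L13) ✓
ISBN=9: 5 rows → {Publisher,Year} = (N, L75), (N, L75), (N, L75), (N, L75), (N, L75) ✓
ISBN=2: 3 rows → {Publisher,Year} = (W, L24), (W, L24), (W, L24) ✓
ISBN=7: 4 rows → {Publisher,Year} = (N, L22), (N, L22), (N, L22), (N, L22) ✓
Every ISBN value is associated with a single {Publisher, Year} value, so ISBN -> {Publisher, Year} holds.

Yes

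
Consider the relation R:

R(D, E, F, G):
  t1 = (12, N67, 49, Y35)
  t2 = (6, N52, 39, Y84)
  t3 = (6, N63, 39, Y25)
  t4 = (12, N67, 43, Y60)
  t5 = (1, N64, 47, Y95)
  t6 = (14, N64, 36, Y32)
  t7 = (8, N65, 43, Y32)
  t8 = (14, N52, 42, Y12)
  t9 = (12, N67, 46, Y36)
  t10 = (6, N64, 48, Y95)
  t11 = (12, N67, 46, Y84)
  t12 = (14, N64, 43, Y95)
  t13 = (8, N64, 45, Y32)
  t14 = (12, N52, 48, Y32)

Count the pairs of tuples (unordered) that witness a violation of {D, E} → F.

(D=12, E=N67): violating pairs (1,4), (1,9), (1,11), (4,9), (4,11) — 5 pairs.
(D=14, E=N64): violating pairs (6,12) — 1 pair.

6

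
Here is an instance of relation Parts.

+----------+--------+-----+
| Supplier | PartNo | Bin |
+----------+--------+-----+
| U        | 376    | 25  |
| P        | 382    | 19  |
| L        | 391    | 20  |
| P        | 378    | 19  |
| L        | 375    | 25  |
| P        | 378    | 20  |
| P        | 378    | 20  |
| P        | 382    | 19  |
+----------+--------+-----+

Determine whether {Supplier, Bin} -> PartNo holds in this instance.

(Supplier=U, Bin=25): 1 row → PartNo = 376 ✓
(Supplier=P, Bin=19): 3 rows → PartNo takes values {382, 378} — violation
(Supplier=L, Bin=20): 1 row → PartNo = 391 ✓
(Supplier=L, Bin=25): 1 row → PartNo = 375 ✓
(Supplier=P, Bin=20): 2 rows → PartNo = 378, 378 ✓
Two rows agree on {Supplier, Bin} but differ on PartNo, so {Supplier, Bin} -> PartNo does not hold.

No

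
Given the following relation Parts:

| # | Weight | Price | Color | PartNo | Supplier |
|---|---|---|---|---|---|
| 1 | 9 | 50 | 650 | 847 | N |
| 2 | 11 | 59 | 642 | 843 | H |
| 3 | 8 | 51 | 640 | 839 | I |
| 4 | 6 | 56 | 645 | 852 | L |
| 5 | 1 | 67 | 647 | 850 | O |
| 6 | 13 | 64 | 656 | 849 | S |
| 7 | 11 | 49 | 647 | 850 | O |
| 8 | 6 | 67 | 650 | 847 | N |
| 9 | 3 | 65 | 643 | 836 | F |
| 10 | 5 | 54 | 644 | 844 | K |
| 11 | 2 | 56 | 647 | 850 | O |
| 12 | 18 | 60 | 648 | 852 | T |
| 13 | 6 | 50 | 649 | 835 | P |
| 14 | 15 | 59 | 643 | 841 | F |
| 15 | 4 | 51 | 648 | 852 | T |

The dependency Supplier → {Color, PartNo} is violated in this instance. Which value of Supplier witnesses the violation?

F

Supplier=N: rows 1, 8 → {Color,PartNo} = (650, 847), (650, 847) ✓
Supplier=H: row 2 → {Color,PartNo} = (642, 843) ✓
Supplier=I: row 3 → {Color,PartNo} = (640, 839) ✓
Supplier=L: row 4 → {Color,PartNo} = (645, 852) ✓
Supplier=O: rows 5, 7, 11 → {Color,PartNo} = (647, 850), (647, 850), (647, 850) ✓
Supplier=S: row 6 → {Color,PartNo} = (656, 849) ✓
Supplier=F: rows 9, 14 → {Color,PartNo} takes values {(643, 836), (643, 841)} — violation
Supplier=K: row 10 → {Color,PartNo} = (644, 844) ✓
Supplier=T: rows 12, 15 → {Color,PartNo} = (648, 852), (648, 852) ✓
Supplier=P: row 13 → {Color,PartNo} = (649, 835) ✓
The only Supplier value with inconsistent RHS is Supplier=F.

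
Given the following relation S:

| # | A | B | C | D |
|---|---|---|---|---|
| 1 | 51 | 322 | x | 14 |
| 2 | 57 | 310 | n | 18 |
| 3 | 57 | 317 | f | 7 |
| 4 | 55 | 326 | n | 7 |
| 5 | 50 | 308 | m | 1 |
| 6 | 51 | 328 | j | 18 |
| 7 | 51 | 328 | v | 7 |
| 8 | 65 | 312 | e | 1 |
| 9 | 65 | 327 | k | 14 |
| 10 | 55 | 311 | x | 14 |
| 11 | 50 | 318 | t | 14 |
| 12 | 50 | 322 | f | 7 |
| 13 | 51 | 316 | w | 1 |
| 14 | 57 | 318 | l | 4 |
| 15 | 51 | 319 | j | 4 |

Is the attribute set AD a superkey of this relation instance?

All 15 rows have distinct AD values, so AD → (all attributes) holds and AD is a superkey.

Yes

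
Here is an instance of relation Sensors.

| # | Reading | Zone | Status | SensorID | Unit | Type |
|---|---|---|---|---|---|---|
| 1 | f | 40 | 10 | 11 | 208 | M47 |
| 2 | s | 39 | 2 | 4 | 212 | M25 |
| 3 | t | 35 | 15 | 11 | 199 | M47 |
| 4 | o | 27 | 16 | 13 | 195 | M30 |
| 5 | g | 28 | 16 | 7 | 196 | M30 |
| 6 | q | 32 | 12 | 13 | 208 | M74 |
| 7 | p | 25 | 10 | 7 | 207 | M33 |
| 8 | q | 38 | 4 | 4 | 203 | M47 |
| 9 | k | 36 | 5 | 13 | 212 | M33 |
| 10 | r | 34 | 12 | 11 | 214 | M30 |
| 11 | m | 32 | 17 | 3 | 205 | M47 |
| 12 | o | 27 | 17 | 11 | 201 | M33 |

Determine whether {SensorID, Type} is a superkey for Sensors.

Rows 1 and 3 have the same {SensorID, Type} value (SensorID=11, Type=M47) but are distinct tuples, so {SensorID, Type} does not determine every attribute — not a superkey.

No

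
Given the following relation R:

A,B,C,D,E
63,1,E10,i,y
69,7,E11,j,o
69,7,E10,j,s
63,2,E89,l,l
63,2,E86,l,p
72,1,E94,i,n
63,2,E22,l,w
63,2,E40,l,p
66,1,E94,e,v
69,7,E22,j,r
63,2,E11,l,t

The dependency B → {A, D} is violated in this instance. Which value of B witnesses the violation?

B=1: 3 rows → {A,D} takes values {(63, i), (72, i), (66, e)} — violation
B=7: 3 rows → {A,D} = (69, j), (69, j), (69, j) ✓
B=2: 5 rows → {A,D} = (63, l), (63, l), (63, l), (63, l), (63, l) ✓
The only B value with inconsistent RHS is B=1.

1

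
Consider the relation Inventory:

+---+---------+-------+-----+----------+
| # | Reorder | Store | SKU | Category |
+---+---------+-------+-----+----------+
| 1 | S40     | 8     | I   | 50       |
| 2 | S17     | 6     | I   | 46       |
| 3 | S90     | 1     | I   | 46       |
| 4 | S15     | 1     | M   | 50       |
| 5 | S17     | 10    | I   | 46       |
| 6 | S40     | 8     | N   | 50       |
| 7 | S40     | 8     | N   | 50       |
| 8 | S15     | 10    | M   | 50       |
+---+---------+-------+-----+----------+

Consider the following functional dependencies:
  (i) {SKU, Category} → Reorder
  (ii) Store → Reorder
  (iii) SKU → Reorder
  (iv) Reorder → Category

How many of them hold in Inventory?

(i) {SKU, Category} → Reorder: (SKU=I, Category=46): rows 2, 3, 5 → Reorder takes values {S17, S90} — violation — fails.
(ii) Store → Reorder: Store=1: rows 3, 4 → Reorder takes values {S90, S15} — violation; Store=10: rows 5, 8 → Reorder takes values {S17, S15} — violation — fails.
(iii) SKU → Reorder: SKU=I: rows 1, 2, 3, 5 → Reorder takes values {S40, S17, S90} — violation — fails.
(iv) Reorder → Category: every LHS value maps to a single RHS value — holds.
1 of the 4 dependencies holds.

1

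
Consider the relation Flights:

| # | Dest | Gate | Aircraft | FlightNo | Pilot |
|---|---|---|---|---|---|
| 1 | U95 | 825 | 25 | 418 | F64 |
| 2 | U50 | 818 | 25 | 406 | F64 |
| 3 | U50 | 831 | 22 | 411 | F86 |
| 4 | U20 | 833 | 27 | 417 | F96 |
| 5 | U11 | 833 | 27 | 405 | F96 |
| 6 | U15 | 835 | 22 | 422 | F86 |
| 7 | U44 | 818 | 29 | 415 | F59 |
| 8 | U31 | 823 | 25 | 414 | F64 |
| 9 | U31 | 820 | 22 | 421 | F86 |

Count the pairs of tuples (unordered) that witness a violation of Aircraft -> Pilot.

0

Aircraft=25: all 3 rows agree on Pilot — 0 pairs.
Aircraft=22: all 3 rows agree on Pilot — 0 pairs.
Aircraft=27: all 2 rows agree on Pilot — 0 pairs.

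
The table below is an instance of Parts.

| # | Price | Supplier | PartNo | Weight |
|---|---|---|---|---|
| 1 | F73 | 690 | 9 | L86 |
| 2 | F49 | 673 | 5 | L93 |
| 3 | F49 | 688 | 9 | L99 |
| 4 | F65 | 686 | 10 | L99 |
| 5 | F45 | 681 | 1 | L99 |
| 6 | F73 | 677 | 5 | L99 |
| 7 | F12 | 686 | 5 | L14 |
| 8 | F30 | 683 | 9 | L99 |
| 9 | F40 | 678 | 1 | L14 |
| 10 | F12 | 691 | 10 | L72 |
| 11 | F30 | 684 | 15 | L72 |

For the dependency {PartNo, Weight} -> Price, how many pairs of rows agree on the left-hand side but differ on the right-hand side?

(PartNo=9, Weight=L99): violating pairs (3,8) — 1 pair.

1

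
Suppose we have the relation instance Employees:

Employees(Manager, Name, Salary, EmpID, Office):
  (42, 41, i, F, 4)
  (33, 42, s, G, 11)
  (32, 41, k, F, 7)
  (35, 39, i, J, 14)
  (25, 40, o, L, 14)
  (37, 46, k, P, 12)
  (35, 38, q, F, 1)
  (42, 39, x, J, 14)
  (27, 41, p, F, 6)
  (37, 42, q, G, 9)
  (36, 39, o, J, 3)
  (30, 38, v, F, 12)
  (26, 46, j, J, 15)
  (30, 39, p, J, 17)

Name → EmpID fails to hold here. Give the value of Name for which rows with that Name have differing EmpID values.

46

Name=41: 3 rows → EmpID = F, F, F ✓
Name=42: 2 rows → EmpID = G, G ✓
Name=39: 4 rows → EmpID = J, J, J, J ✓
Name=40: 1 row → EmpID = L ✓
Name=46: 2 rows → EmpID takes values {P, J} — violation
Name=38: 2 rows → EmpID = F, F ✓
The only Name value with inconsistent EmpID is Name=46.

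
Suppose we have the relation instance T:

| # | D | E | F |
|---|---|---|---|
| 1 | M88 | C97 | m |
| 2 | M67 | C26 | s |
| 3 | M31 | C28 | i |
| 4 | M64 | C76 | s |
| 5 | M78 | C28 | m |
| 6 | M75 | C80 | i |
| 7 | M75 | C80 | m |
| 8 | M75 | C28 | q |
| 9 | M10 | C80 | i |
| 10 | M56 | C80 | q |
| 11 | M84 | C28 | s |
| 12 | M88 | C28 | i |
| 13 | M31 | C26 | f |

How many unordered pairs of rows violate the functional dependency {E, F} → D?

(E=C28, F=i): violating pairs (3,12) — 1 pair.
(E=C80, F=i): violating pairs (6,9) — 1 pair.

2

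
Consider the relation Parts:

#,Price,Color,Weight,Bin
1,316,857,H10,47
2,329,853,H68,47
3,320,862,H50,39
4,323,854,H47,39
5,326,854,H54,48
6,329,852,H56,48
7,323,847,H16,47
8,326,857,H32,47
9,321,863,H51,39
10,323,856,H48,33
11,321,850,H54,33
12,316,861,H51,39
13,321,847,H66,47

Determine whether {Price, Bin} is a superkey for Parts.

All 13 rows have distinct {Price, Bin} values, so {Price, Bin} → (all attributes) holds and {Price, Bin} is a superkey.

Yes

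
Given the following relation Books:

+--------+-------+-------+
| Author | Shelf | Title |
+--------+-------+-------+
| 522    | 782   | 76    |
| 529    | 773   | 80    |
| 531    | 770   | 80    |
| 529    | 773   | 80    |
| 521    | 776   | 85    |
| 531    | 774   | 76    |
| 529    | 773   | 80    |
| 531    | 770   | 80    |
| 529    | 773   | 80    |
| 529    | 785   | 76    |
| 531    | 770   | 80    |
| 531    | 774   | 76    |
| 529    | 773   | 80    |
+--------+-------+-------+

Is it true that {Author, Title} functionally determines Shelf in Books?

Yes

(Author=522, Title=76): 1 row → Shelf = 782 ✓
(Author=529, Title=80): 5 rows → Shelf = 773, 773, 773, 773, 773 ✓
(Author=531, Title=80): 3 rows → Shelf = 770, 770, 770 ✓
(Author=521, Title=85): 1 row → Shelf = 776 ✓
(Author=531, Title=76): 2 rows → Shelf = 774, 774 ✓
(Author=529, Title=76): 1 row → Shelf = 785 ✓
Every {Author, Title} value is associated with a single Shelf value, so {Author, Title} → Shelf holds.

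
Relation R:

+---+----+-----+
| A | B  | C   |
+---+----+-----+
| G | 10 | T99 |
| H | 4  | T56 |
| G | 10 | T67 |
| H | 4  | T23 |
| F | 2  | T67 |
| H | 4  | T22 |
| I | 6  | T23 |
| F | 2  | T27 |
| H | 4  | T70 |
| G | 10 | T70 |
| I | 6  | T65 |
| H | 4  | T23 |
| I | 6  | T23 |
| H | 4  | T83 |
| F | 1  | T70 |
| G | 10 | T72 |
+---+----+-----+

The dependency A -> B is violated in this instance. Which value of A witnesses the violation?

A=G: 4 rows → B = 10, 10, 10, 10 ✓
A=H: 6 rows → B = 4, 4, 4, 4, 4, 4 ✓
A=F: 3 rows → B takes values {2, 1} — violation
A=I: 3 rows → B = 6, 6, 6 ✓
The only A value with inconsistent B is A=F.

F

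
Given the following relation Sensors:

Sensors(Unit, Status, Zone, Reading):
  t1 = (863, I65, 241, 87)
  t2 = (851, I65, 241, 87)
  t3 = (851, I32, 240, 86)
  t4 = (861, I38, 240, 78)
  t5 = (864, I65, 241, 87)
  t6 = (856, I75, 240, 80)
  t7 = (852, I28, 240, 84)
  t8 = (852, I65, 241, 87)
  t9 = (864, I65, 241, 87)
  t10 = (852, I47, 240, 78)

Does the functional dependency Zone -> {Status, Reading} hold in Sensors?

Zone=241: rows 1, 2, 5, 8, 9 → {Status,Reading} = (I65, 87), (I65, 87), (I65, 87), (I65, 87), (I65, 87) ✓
Zone=240: rows 3, 4, 6, 7, 10 → {Status,Reading} takes values {(I32, 86), (I38, 78), (I75, 80), (I28, 84), (I47, 78)} — violation
Two rows agree on Zone but differ on {Status, Reading}, so Zone -> {Status, Reading} does not hold.

No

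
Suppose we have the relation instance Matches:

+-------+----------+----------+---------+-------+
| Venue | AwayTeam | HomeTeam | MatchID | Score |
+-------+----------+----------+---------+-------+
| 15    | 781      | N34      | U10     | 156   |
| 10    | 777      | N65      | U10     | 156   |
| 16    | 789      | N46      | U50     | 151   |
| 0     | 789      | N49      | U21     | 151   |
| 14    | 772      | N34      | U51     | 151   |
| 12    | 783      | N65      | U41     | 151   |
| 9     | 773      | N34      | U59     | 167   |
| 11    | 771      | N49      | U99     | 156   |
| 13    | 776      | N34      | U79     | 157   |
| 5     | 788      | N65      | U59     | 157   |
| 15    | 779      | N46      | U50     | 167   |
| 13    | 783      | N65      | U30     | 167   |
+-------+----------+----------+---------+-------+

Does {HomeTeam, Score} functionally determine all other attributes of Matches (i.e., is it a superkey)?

Yes

All 12 rows have distinct {HomeTeam, Score} values, so {HomeTeam, Score} → (all attributes) holds and {HomeTeam, Score} is a superkey.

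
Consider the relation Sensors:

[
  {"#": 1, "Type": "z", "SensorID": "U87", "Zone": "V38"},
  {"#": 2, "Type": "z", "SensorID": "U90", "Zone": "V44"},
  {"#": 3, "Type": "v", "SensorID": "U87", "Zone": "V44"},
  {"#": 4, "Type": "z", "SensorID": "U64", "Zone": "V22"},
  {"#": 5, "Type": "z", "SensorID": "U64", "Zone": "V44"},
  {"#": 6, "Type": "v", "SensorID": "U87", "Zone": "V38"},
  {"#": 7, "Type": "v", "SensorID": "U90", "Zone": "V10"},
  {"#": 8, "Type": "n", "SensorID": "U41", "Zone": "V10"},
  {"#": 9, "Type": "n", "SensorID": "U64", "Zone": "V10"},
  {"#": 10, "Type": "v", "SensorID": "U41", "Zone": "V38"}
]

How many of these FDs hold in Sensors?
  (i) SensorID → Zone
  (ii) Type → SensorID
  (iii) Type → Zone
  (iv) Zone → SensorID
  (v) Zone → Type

(i) SensorID → Zone: SensorID=U87: rows 1, 3, 6 → Zone takes values {V38, V44} — violation; SensorID=U90: rows 2, 7 → Zone takes values {V44, V10} — violation; SensorID=U64: rows 4, 5, 9 → Zone takes values {V22, V44, V10} — violation; SensorID=U41: rows 8, 10 → Zone takes values {V10, V38} — violation — fails.
(ii) Type → SensorID: Type=z: rows 1, 2, 4, 5 → SensorID takes values {U87, U90, U64} — violation; Type=v: rows 3, 6, 7, 10 → SensorID takes values {U87, U90, U41} — violation; Type=n: rows 8, 9 → SensorID takes values {U41, U64} — violation — fails.
(iii) Type → Zone: Type=z: rows 1, 2, 4, 5 → Zone takes values {V38, V44, V22} — violation; Type=v: rows 3, 6, 7, 10 → Zone takes values {V44, V38, V10} — violation — fails.
(iv) Zone → SensorID: Zone=V38: rows 1, 6, 10 → SensorID takes values {U87, U41} — violation; Zone=V44: rows 2, 3, 5 → SensorID takes values {U90, U87, U64} — violation; Zone=V10: rows 7, 8, 9 → SensorID takes values {U90, U41, U64} — violation — fails.
(v) Zone → Type: Zone=V38: rows 1, 6, 10 → Type takes values {z, v} — violation; Zone=V44: rows 2, 3, 5 → Type takes values {z, v} — violation; Zone=V10: rows 7, 8, 9 → Type takes values {v, n} — violation — fails.
None of the 5 dependencies hold.

0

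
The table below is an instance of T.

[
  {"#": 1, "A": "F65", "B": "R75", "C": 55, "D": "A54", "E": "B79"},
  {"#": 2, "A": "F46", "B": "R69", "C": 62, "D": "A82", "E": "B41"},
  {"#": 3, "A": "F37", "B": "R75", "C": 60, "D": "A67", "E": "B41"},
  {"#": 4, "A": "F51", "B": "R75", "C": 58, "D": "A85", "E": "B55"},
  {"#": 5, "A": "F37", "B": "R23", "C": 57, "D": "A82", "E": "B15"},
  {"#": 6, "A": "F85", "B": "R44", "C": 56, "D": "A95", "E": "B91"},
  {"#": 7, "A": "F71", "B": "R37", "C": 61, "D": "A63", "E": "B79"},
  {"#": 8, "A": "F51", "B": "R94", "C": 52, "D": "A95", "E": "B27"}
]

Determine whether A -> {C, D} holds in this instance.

No

A=F65: row 1 → {C,D} = (55, A54) ✓
A=F46: row 2 → {C,D} = (62, A82) ✓
A=F37: rows 3, 5 → {C,D} takes values {(60, A67), (57, A82)} — violation
A=F51: rows 4, 8 → {C,D} takes values {(58, A85), (52, A95)} — violation
A=F85: row 6 → {C,D} = (56, A95) ✓
A=F71: row 7 → {C,D} = (61, A63) ✓
Two rows agree on A but differ on {C, D}, so A -> {C, D} does not hold.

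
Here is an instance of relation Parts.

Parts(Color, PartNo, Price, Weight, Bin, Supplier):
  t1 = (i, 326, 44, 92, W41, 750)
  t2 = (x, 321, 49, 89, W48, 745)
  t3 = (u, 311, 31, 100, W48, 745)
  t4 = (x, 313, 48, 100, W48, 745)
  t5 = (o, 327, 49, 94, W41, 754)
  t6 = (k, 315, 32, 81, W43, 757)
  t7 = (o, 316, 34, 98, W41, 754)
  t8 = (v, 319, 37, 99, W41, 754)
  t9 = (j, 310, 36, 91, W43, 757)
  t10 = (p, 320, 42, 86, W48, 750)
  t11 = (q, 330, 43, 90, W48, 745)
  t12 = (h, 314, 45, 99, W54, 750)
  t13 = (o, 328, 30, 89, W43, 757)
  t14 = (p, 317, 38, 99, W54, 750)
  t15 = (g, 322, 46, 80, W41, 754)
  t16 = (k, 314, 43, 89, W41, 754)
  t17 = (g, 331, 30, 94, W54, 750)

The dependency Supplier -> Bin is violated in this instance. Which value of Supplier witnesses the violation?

Supplier=750: rows 1, 10, 12, 14, 17 → Bin takes values {W41, W48, W54} — violation
Supplier=745: rows 2, 3, 4, 11 → Bin = W48, W48, W48, W48 ✓
Supplier=754: rows 5, 7, 8, 15, 16 → Bin = W41, W41, W41, W41, W41 ✓
Supplier=757: rows 6, 9, 13 → Bin = W43, W43, W43 ✓
The only Supplier value with inconsistent Bin is Supplier=750.

750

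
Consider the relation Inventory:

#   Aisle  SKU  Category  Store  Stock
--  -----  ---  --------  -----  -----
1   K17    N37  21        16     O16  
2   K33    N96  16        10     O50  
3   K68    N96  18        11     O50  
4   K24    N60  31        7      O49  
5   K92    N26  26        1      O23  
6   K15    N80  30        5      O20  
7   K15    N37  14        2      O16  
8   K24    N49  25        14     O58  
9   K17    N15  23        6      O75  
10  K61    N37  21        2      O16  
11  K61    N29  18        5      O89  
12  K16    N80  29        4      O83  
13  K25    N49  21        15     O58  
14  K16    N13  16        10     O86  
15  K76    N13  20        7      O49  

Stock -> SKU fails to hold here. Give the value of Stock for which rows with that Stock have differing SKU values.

O49

Stock=O16: rows 1, 7, 10 → SKU = N37, N37, N37 ✓
Stock=O50: rows 2, 3 → SKU = N96, N96 ✓
Stock=O49: rows 4, 15 → SKU takes values {N60, N13} — violation
Stock=O23: row 5 → SKU = N26 ✓
Stock=O20: row 6 → SKU = N80 ✓
Stock=O58: rows 8, 13 → SKU = N49, N49 ✓
Stock=O75: row 9 → SKU = N15 ✓
Stock=O89: row 11 → SKU = N29 ✓
Stock=O83: row 12 → SKU = N80 ✓
Stock=O86: row 14 → SKU = N13 ✓
The only Stock value with inconsistent SKU is Stock=O49.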